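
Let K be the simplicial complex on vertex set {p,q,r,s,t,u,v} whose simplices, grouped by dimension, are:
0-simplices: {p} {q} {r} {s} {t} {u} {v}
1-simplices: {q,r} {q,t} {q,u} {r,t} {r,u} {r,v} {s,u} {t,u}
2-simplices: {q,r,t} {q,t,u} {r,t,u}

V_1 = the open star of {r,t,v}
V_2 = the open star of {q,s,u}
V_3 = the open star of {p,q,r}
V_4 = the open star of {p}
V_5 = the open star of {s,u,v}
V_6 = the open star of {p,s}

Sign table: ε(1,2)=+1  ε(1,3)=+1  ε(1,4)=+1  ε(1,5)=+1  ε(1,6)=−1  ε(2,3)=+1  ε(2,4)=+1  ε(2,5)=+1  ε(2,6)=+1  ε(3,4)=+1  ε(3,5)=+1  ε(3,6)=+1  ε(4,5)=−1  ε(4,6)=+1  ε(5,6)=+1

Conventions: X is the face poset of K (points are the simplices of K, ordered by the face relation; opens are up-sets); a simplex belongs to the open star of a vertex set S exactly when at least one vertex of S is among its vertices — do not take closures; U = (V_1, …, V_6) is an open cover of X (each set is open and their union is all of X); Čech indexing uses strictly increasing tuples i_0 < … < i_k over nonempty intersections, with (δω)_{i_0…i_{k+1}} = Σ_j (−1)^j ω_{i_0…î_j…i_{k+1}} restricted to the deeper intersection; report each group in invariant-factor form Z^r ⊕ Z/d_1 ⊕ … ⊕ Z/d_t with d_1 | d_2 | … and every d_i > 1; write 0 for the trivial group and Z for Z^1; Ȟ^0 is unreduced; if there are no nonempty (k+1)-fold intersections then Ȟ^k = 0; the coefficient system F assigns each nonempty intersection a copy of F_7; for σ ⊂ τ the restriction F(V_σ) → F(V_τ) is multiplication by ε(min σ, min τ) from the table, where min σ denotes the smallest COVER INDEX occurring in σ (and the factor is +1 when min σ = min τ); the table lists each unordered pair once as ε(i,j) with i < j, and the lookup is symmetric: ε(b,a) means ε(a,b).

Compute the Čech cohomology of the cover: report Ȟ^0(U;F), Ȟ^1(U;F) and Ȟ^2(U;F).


nonempty intersections:
  V1={{r},{t},{v},{q,r},{q,t},{r,t},{r,u},{r,v},{t,u},{q,r,t},{q,t,u},{r,t,u}} V2={{q},{s},{u},{q,r},{q,t},{q,u},{r,u},{s,u},{t,u},{q,r,t},{q,t,u},{r,t,u}} V3={{p},{q},{r},{q,r},{q,t},{q,u},{r,t},{r,u},{r,v},{q,r,t},{q,t,u},{r,t,u}} V4={{p}} V5={{s},{u},{v},{q,u},{r,u},{r,v},{s,u},{t,u},{q,t,u},{r,t,u}} V6={{p},{s},{s,u}}
  V12={{q,r},{q,t},{r,u},{t,u},{q,r,t},{q,t,u},{r,t,u}} V13={{r},{q,r},{q,t},{r,t},{r,u},{r,v},{q,r,t},{q,t,u},{r,t,u}} V15={{v},{r,u},{r,v},{t,u},{q,t,u},{r,t,u}} V23={{q},{q,r},{q,t},{q,u},{r,u},{q,r,t},{q,t,u},{r,t,u}} V25={{s},{u},{q,u},{r,u},{s,u},{t,u},{q,t,u},{r,t,u}} V26={{s},{s,u}} V34={{p}} V35={{q,u},{r,u},{r,v},{q,t,u},{r,t,u}} V36={{p}} V46={{p}} V56={{s},{s,u}}
  V123={{q,r},{q,t},{r,u},{q,r,t},{q,t,u},{r,t,u}} V125={{r,u},{t,u},{q,t,u},{r,t,u}} V135={{r,u},{r,v},{q,t,u},{r,t,u}} V235={{q,u},{r,u},{q,t,u},{r,t,u}} V256={{s},{s,u}} V346={{p}}
  V1235={{r,u},{q,t,u},{r,t,u}}
C dims 6,11,6,1; δ0: rk_F7 5; δ1: rk_F7 5; δ2: rk_F7 1
Ȟ^0: (6−5)−0=1 ⇒ Z/7
Ȟ^1: (11−5)−5=1 ⇒ Z/7
Ȟ^2: (6−1)−5=0 ⇒ 0

Ȟ^0 = Z/7; Ȟ^1 = Z/7; Ȟ^2 = 0


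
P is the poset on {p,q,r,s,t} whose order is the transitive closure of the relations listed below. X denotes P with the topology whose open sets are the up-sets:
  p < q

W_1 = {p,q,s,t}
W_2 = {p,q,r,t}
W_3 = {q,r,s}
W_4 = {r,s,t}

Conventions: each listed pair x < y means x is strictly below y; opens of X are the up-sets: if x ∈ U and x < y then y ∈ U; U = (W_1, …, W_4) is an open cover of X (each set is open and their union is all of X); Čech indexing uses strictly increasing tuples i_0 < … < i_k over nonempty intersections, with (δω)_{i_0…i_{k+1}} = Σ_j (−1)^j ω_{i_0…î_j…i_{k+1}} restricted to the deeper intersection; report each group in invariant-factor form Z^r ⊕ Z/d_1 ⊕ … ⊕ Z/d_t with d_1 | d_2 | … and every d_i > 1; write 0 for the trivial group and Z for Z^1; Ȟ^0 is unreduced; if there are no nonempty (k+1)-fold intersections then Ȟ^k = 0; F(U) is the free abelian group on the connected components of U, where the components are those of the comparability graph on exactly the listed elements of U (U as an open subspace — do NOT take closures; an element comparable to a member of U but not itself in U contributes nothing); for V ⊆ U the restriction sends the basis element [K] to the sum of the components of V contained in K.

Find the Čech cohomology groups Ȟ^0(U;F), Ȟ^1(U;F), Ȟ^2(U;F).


Ȟ^0 = Z^4, Ȟ^1 = 0 and Ȟ^2 = 0

nerve of the cover:
  W12={p,q,t} W13={q,s} W14={s,t} W23={q,r} W24={r,t} W34={r,s}
  W123={q} W124={t} W134={s} W234={r}
components per intersection:
  W1: {p,q} {s} {t}
  W2: {p,q} {r} {t}
  W3: {q} {r} {s}
  W4: {r} {s} {t}
  W12: {p,q} {t}
  W13: {q} {s}
  W14: {s} {t}
  W23: {q} {r}
  W24: {r} {t}
  W34: {r} {s}
  W123: {q}
  W124: {t}
  W134: {s}
  W234: {r}
C dims 12,12,4; δ0: rk 8, SNF 1^8; δ1: rk 4, SNF 1^4
Ȟ^0 = (12 − 8) − 0 = 4, so Ȟ^0 ≅ Z^4
Ȟ^1 = (12 − 4) − 8 = 0, so Ȟ^1 ≅ 0
Ȟ^2 = (4 − 0) − 4 = 0, so Ȟ^2 ≅ 0


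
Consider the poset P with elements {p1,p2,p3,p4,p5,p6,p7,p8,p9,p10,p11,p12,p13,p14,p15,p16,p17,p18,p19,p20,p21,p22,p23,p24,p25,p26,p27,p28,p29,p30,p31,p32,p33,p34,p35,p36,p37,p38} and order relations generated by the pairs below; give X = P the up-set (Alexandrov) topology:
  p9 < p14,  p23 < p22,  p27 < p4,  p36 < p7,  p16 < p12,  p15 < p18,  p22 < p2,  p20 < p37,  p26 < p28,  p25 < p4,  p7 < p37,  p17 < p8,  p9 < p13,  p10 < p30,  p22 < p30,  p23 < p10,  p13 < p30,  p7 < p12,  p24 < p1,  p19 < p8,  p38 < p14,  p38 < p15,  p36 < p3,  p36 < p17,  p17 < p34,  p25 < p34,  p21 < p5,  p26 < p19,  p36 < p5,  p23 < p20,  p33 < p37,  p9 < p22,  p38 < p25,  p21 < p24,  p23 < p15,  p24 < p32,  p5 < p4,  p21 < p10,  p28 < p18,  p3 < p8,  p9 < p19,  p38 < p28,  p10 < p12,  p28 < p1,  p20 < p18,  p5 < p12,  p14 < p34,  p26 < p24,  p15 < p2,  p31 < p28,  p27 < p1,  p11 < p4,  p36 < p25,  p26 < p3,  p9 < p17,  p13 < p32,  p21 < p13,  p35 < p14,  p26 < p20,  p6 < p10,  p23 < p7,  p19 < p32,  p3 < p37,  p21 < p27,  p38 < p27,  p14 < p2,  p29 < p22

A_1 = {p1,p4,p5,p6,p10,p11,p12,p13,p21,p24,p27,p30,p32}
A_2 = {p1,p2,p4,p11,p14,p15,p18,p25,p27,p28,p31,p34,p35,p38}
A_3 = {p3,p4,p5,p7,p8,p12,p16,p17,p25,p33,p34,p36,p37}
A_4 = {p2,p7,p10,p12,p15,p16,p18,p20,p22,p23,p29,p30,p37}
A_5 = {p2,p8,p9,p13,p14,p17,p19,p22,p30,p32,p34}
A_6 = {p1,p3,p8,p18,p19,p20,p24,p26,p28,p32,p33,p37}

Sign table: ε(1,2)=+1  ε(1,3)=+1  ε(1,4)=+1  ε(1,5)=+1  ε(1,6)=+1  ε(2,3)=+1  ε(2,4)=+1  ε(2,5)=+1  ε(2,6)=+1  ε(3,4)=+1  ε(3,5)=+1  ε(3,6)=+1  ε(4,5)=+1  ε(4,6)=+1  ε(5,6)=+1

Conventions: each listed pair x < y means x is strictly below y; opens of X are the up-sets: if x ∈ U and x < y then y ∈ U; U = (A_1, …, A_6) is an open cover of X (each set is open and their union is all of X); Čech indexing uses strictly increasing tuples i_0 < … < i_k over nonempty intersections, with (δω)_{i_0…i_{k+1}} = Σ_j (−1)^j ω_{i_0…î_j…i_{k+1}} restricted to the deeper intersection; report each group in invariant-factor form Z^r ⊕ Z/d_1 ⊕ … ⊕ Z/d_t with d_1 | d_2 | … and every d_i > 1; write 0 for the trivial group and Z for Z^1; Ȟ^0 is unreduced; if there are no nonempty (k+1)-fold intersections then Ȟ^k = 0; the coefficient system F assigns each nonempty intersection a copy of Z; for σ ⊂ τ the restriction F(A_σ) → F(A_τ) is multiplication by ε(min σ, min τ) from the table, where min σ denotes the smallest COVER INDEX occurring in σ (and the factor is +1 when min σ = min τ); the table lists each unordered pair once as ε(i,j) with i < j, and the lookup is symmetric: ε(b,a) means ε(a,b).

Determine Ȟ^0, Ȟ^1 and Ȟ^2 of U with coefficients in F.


cover nerve:
  A12={p1,p4,p11,p27} A13={p4,p5,p12} A14={p10,p12,p30} A15={p13,p30,p32} A16={p1,p24,p32} A23={p4,p25,p34} A24={p2,p15,p18} A25={p2,p14,p34} A26={p1,p18,p28} A34={p7,p12,p16,p37} A35={p8,p17,p34} A36={p3,p8,p33,p37} A45={p2,p22,p30} A46={p18,p20,p37} A56={p8,p19,p32}
  A123={p4} A126={p1} A134={p12} A145={p30} A156={p32} A235={p34} A245={p2} A246={p18} A346={p37} A356={p8}
C dims 6,15,10; δ0: rk 5, SNF 1^5; δ1: rk 10, SNF 1^9·2
Ȟ^0: (6−5)−0=1 ⇒ Z
Ȟ^1: (15−10)−5=0 ⇒ 0
Ȟ^2: (10−0)−10=0 plus torsion [2] ⇒ Z/2

Ȟ^0(U;F) ≅ Z,  Ȟ^1(U;F) ≅ 0,  Ȟ^2(U;F) ≅ Z/2


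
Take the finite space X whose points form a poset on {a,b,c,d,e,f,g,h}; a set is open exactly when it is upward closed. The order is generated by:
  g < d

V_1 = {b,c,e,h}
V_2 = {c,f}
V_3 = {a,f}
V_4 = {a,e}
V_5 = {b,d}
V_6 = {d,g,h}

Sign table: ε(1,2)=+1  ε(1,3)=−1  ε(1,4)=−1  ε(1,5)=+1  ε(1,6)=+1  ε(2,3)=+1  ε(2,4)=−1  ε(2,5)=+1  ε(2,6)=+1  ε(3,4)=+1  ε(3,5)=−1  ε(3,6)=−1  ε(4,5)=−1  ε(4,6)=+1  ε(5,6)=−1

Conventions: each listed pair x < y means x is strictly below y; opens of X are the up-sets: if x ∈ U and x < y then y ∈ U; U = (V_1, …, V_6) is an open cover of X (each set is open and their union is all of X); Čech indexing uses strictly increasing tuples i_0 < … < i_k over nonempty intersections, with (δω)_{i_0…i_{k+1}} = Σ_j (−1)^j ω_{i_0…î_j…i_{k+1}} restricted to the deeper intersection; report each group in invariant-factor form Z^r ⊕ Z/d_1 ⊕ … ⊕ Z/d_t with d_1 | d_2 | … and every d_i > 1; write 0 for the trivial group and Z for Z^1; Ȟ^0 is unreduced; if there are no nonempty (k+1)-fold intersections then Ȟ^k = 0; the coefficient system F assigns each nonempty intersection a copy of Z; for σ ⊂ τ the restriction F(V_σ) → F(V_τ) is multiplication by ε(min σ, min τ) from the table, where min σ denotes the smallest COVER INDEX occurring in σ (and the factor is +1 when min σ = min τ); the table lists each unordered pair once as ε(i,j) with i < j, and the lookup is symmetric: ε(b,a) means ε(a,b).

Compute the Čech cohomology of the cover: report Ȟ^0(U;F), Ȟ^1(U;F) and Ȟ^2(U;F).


Ȟ^0 = 0,  Ȟ^1 = Z ⊕ Z/2,  Ȟ^2 = 0

nonempty overlaps:
  V12={c} V14={e} V15={b} V16={h} V23={f} V34={a} V56={d}
C dims 6,7; δ0: rk 6, SNF 1^5·2
degree 0: 6−6−0 = 0 → Ȟ^0 ≅ 0
degree 1: 7−0−6 = 1 plus torsion [2] → Ȟ^1 ≅ Z ⊕ Z/2
degree 2: 0−0−0 = 0 → Ȟ^2 ≅ 0


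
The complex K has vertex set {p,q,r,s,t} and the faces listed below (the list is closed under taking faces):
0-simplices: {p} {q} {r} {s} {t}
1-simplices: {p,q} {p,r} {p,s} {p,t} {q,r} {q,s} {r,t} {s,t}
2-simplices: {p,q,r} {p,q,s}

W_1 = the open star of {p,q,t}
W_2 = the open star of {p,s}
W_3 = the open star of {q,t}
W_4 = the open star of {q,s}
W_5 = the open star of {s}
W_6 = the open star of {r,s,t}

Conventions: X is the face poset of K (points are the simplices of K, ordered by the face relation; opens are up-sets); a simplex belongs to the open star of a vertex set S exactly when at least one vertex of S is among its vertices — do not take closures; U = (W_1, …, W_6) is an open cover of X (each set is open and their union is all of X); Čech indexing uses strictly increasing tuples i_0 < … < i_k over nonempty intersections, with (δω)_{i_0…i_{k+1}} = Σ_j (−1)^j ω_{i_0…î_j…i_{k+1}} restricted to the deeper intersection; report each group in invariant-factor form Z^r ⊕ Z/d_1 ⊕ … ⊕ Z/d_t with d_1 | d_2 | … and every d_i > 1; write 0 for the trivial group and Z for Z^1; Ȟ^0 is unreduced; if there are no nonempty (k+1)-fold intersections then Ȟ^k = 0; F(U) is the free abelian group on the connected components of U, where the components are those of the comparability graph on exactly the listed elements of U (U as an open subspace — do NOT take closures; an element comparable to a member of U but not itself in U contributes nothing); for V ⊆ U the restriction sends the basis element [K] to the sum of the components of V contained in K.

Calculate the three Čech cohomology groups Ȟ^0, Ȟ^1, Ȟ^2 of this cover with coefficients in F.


Ȟ^0 ≅ Z; Ȟ^1 ≅ Z^2; Ȟ^2 ≅ 0

nerve of the cover:
  W1={{p},{q},{t},{p,q},{p,r},{p,s},{p,t},{q,r},{q,s},{r,t},{s,t},{p,q,r},{p,q,s}} W2={{p},{s},{p,q},{p,r},{p,s},{p,t},{q,s},{s,t},{p,q,r},{p,q,s}} W3={{q},{t},{p,q},{p,t},{q,r},{q,s},{r,t},{s,t},{p,q,r},{p,q,s}} W4={{q},{s},{p,q},{p,s},{q,r},{q,s},{s,t},{p,q,r},{p,q,s}} W5={{s},{p,s},{q,s},{s,t},{p,q,s}} W6={{r},{s},{t},{p,r},{p,s},{p,t},{q,r},{q,s},{r,t},{s,t},{p,q,r},{p,q,s}}
  W12={{p},{p,q},{p,r},{p,s},{p,t},{q,s},{s,t},{p,q,r},{p,q,s}} W13={{q},{t},{p,q},{p,t},{q,r},{q,s},{r,t},{s,t},{p,q,r},{p,q,s}} W14={{q},{p,q},{p,s},{q,r},{q,s},{s,t},{p,q,r},{p,q,s}} W15={{p,s},{q,s},{s,t},{p,q,s}} W16={{t},{p,r},{p,s},{p,t},{q,r},{q,s},{r,t},{s,t},{p,q,r},{p,q,s}} W23={{p,q},{p,t},{q,s},{s,t},{p,q,r},{p,q,s}} W24={{s},{p,q},{p,s},{q,s},{s,t},{p,q,r},{p,q,s}} W25={{s},{p,s},{q,s},{s,t},{p,q,s}} W26={{s},{p,r},{p,s},{p,t},{q,s},{s,t},{p,q,r},{p,q,s}} W34={{q},{p,q},{q,r},{q,s},{s,t},{p,q,r},{p,q,s}} W35={{q,s},{s,t},{p,q,s}} W36={{t},{p,t},{q,r},{q,s},{r,t},{s,t},{p,q,r},{p,q,s}} W45={{s},{p,s},{q,s},{s,t},{p,q,s}} W46={{s},{p,s},{q,r},{q,s},{s,t},{p,q,r},{p,q,s}} W56={{s},{p,s},{q,s},{s,t},{p,q,s}}
  W123={{p,q},{p,t},{q,s},{s,t},{p,q,r},{p,q,s}} W124={{p,q},{p,s},{q,s},{s,t},{p,q,r},{p,q,s}} W125={{p,s},{q,s},{s,t},{p,q,s}} W126={{p,r},{p,s},{p,t},{q,s},{s,t},{p,q,r},{p,q,s}} W134={{q},{p,q},{q,r},{q,s},{s,t},{p,q,r},{p,q,s}} W135={{q,s},{s,t},{p,q,s}} W136={{t},{p,t},{q,r},{q,s},{r,t},{s,t},{p,q,r},{p,q,s}} W145={{p,s},{q,s},{s,t},{p,q,s}} W146={{p,s},{q,r},{q,s},{s,t},{p,q,r},{p,q,s}} W156={{p,s},{q,s},{s,t},{p,q,s}} W234={{p,q},{q,s},{s,t},{p,q,r},{p,q,s}} W235={{q,s},{s,t},{p,q,s}} W236={{p,t},{q,s},{s,t},{p,q,r},{p,q,s}} W245={{s},{p,s},{q,s},{s,t},{p,q,s}} W246={{s},{p,s},{q,s},{s,t},{p,q,r},{p,q,s}} W256={{s},{p,s},{q,s},{s,t},{p,q,s}} W345={{q,s},{s,t},{p,q,s}} W346={{q,r},{q,s},{s,t},{p,q,r},{p,q,s}} W356={{q,s},{s,t},{p,q,s}} W456={{s},{p,s},{q,s},{s,t},{p,q,s}}
  W1234={{p,q},{q,s},{s,t},{p,q,r},{p,q,s}} W1235={{q,s},{s,t},{p,q,s}} W1236={{p,t},{q,s},{s,t},{p,q,r},{p,q,s}} W1245={{p,s},{q,s},{s,t},{p,q,s}} W1246={{p,s},{q,s},{s,t},{p,q,r},{p,q,s}} W1256={{p,s},{q,s},{s,t},{p,q,s}} W1345={{q,s},{s,t},{p,q,s}} W1346={{q,r},{q,s},{s,t},{p,q,r},{p,q,s}} W1356={{q,s},{s,t},{p,q,s}} W1456={{p,s},{q,s},{s,t},{p,q,s}} W2345={{q,s},{s,t},{p,q,s}} W2346={{q,s},{s,t},{p,q,r},{p,q,s}} W2356={{q,s},{s,t},{p,q,s}} W2456={{s},{p,s},{q,s},{s,t},{p,q,s}} W3456={{q,s},{s,t},{p,q,s}}
  W12345={{q,s},{s,t},{p,q,s}} W12346={{q,s},{s,t},{p,q,r},{p,q,s}} W12356={{q,s},{s,t},{p,q,s}} W12456={{p,s},{q,s},{s,t},{p,q,s}} W13456={{q,s},{s,t},{p,q,s}} W23456={{q,s},{s,t},{p,q,s}}
  W123456={{q,s},{s,t},{p,q,s}}
components per intersection:
  W1: {{p},{q},{t},{p,q},{p,r},{p,s},{p,t},{q,r},{q,s},{r,t},{s,t},{p,q,r},{p,q,s}}
  W2: {{p},{s},{p,q},{p,r},{p,s},{p,t},{q,s},{s,t},{p,q,r},{p,q,s}}
  W3: {{q},{p,q},{q,r},{q,s},{p,q,r},{p,q,s}} {{t},{p,t},{r,t},{s,t}}
  W4: {{q},{s},{p,q},{p,s},{q,r},{q,s},{s,t},{p,q,r},{p,q,s}}
  W5: {{s},{p,s},{q,s},{s,t},{p,q,s}}
  W6: {{r},{s},{t},{p,r},{p,s},{p,t},{q,r},{q,s},{r,t},{s,t},{p,q,r},{p,q,s}}
  W12: {{p},{p,q},{p,r},{p,s},{p,t},{q,s},{p,q,r},{p,q,s}} {{s,t}}
  W13: {{q},{p,q},{q,r},{q,s},{p,q,r},{p,q,s}} {{t},{p,t},{r,t},{s,t}}
  W14: {{q},{p,q},{p,s},{q,r},{q,s},{p,q,r},{p,q,s}} {{s,t}}
  W15: {{p,s},{q,s},{p,q,s}} {{s,t}}
  W16: {{t},{p,t},{r,t},{s,t}} {{p,r},{q,r},{p,q,r}} {{p,s},{q,s},{p,q,s}}
  W23: {{p,q},{q,s},{p,q,r},{p,q,s}} {{p,t}} {{s,t}}
  W24: {{s},{p,q},{p,s},{q,s},{s,t},{p,q,r},{p,q,s}}
  W25: {{s},{p,s},{q,s},{s,t},{p,q,s}}
  W26: {{s},{p,s},{q,s},{s,t},{p,q,s}} {{p,r},{p,q,r}} {{p,t}}
  W34: {{q},{p,q},{q,r},{q,s},{p,q,r},{p,q,s}} {{s,t}}
  W35: {{q,s},{p,q,s}} {{s,t}}
  W36: {{t},{p,t},{r,t},{s,t}} {{q,r},{p,q,r}} {{q,s},{p,q,s}}
  W45: {{s},{p,s},{q,s},{s,t},{p,q,s}}
  W46: {{s},{p,s},{q,s},{s,t},{p,q,s}} {{q,r},{p,q,r}}
  W56: {{s},{p,s},{q,s},{s,t},{p,q,s}}
  W123: {{p,q},{q,s},{p,q,r},{p,q,s}} {{p,t}} {{s,t}}
  W124: {{p,q},{p,s},{q,s},{p,q,r},{p,q,s}} {{s,t}}
  W125: {{p,s},{q,s},{p,q,s}} {{s,t}}
  W126: {{p,r},{p,q,r}} {{p,s},{q,s},{p,q,s}} {{p,t}} {{s,t}}
  W134: {{q},{p,q},{q,r},{q,s},{p,q,r},{p,q,s}} {{s,t}}
  W135: {{q,s},{p,q,s}} {{s,t}}
  W136: {{t},{p,t},{r,t},{s,t}} {{q,r},{p,q,r}} {{q,s},{p,q,s}}
  W145: {{p,s},{q,s},{p,q,s}} {{s,t}}
  W146: {{p,s},{q,s},{p,q,s}} {{q,r},{p,q,r}} {{s,t}}
  W156: {{p,s},{q,s},{p,q,s}} {{s,t}}
  W234: {{p,q},{q,s},{p,q,r},{p,q,s}} {{s,t}}
  W235: {{q,s},{p,q,s}} {{s,t}}
  W236: {{p,t}} {{q,s},{p,q,s}} {{s,t}} {{p,q,r}}
  W245: {{s},{p,s},{q,s},{s,t},{p,q,s}}
  W246: {{s},{p,s},{q,s},{s,t},{p,q,s}} {{p,q,r}}
  W256: {{s},{p,s},{q,s},{s,t},{p,q,s}}
  W345: {{q,s},{p,q,s}} {{s,t}}
  W346: {{q,r},{p,q,r}} {{q,s},{p,q,s}} {{s,t}}
  W356: {{q,s},{p,q,s}} {{s,t}}
  W456: {{s},{p,s},{q,s},{s,t},{p,q,s}}
  W1234: {{p,q},{q,s},{p,q,r},{p,q,s}} {{s,t}}
  W1235: {{q,s},{p,q,s}} {{s,t}}
  W1236: {{p,t}} {{q,s},{p,q,s}} {{s,t}} {{p,q,r}}
  W1245: {{p,s},{q,s},{p,q,s}} {{s,t}}
  W1246: {{p,s},{q,s},{p,q,s}} {{s,t}} {{p,q,r}}
  W1256: {{p,s},{q,s},{p,q,s}} {{s,t}}
  W1345: {{q,s},{p,q,s}} {{s,t}}
  W1346: {{q,r},{p,q,r}} {{q,s},{p,q,s}} {{s,t}}
  W1356: {{q,s},{p,q,s}} {{s,t}}
  W1456: {{p,s},{q,s},{p,q,s}} {{s,t}}
  W2345: {{q,s},{p,q,s}} {{s,t}}
  W2346: {{q,s},{p,q,s}} {{s,t}} {{p,q,r}}
  W2356: {{q,s},{p,q,s}} {{s,t}}
  W2456: {{s},{p,s},{q,s},{s,t},{p,q,s}}
  W3456: {{q,s},{p,q,s}} {{s,t}}
  W12345: {{q,s},{p,q,s}} {{s,t}}
  W12346: {{q,s},{p,q,s}} {{s,t}} {{p,q,r}}
  W12356: {{q,s},{p,q,s}} {{s,t}}
  W12456: {{p,s},{q,s},{p,q,s}} {{s,t}}
  W13456: {{q,s},{p,q,s}} {{s,t}}
  W23456: {{q,s},{p,q,s}} {{s,t}}
  W123456: {{q,s},{p,q,s}} {{s,t}}
C dims 7,30,45,34; δ0: rk 6, SNF 1^6; δ1: rk 22, SNF 1^22; δ2: rk 23, SNF 1^23
Ȟ^0 = (7 − 6) − 0 = 1, so Ȟ^0 ≅ Z
Ȟ^1 = (30 − 22) − 6 = 2, so Ȟ^1 ≅ Z^2
Ȟ^2 = (45 − 23) − 22 = 0, so Ȟ^2 ≅ 0


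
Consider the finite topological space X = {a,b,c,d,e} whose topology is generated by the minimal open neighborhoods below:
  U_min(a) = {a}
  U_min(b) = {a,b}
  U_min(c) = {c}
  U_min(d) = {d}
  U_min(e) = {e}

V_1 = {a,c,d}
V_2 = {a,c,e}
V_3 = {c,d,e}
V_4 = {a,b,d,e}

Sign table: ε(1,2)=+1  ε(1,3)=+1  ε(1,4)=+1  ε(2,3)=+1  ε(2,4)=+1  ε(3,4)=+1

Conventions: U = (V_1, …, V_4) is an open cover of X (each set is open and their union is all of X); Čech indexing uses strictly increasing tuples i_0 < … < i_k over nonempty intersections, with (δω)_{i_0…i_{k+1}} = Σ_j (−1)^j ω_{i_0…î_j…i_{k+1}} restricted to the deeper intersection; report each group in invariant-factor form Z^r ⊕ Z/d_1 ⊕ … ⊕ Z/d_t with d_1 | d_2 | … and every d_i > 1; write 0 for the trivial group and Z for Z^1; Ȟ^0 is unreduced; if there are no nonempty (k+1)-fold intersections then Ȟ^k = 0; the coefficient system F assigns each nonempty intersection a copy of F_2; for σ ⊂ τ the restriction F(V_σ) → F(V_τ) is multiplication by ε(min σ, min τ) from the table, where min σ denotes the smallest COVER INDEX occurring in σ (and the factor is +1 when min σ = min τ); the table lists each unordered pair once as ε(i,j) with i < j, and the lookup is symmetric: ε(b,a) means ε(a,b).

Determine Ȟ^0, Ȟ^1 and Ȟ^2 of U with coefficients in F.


Ȟ^0 = Z/2; Ȟ^1 = 0; Ȟ^2 = Z/2

intersection data:
  V12={a,c} V13={c,d} V14={a,d} V23={c,e} V24={a,e} V34={d,e}
  V123={c} V124={a} V134={d} V234={e}
C dims 4,6,4; δ0: rk_F2 3; δ1: rk_F2 3
Ȟ^0 = (4 − 3) − 0 = 1, so Ȟ^0 ≅ Z/2
Ȟ^1 = (6 − 3) − 3 = 0, so Ȟ^1 ≅ 0
Ȟ^2 = (4 − 0) − 3 = 1, so Ȟ^2 ≅ Z/2


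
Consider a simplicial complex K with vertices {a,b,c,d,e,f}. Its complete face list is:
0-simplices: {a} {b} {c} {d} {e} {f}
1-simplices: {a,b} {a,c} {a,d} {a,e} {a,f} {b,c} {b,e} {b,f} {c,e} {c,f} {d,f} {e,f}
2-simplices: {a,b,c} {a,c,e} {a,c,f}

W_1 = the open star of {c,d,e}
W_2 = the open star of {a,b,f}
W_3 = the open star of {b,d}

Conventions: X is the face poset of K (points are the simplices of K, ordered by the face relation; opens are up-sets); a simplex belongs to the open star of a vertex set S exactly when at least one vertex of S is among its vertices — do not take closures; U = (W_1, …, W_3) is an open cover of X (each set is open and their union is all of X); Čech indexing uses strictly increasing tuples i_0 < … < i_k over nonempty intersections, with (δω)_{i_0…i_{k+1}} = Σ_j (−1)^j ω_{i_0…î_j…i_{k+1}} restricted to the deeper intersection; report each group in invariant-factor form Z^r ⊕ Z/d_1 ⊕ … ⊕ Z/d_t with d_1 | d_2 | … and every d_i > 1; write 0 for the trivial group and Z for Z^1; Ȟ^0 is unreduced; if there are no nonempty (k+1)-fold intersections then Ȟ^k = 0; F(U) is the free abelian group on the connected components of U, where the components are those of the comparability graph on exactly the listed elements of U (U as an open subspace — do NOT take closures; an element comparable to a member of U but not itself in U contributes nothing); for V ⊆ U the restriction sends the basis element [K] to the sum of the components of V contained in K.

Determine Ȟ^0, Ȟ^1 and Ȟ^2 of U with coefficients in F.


Ȟ^0(U;F) ≅ Z,  Ȟ^1(U;F) ≅ Z^3,  Ȟ^2(U;F) ≅ 0

cover nerve:
  W1={{c},{d},{e},{a,c},{a,d},{a,e},{b,c},{b,e},{c,e},{c,f},{d,f},{e,f},{a,b,c},{a,c,e},{a,c,f}} W2={{a},{b},{f},{a,b},{a,c},{a,d},{a,e},{a,f},{b,c},{b,e},{b,f},{c,f},{d,f},{e,f},{a,b,c},{a,c,e},{a,c,f}} W3={{b},{d},{a,b},{a,d},{b,c},{b,e},{b,f},{d,f},{a,b,c}}
  W12={{a,c},{a,d},{a,e},{b,c},{b,e},{c,f},{d,f},{e,f},{a,b,c},{a,c,e},{a,c,f}} W13={{d},{a,d},{b,c},{b,e},{d,f},{a,b,c}} W23={{b},{a,b},{a,d},{b,c},{b,e},{b,f},{d,f},{a,b,c}}
  W123={{a,d},{b,c},{b,e},{d,f},{a,b,c}}
components per intersection:
  W1: {{c},{e},{a,c},{a,e},{b,c},{b,e},{c,e},{c,f},{e,f},{a,b,c},{a,c,e},{a,c,f}} {{d},{a,d},{d,f}}
  W2: {{a},{b},{f},{a,b},{a,c},{a,d},{a,e},{a,f},{b,c},{b,e},{b,f},{c,f},{d,f},{e,f},{a,b,c},{a,c,e},{a,c,f}}
  W3: {{b},{a,b},{b,c},{b,e},{b,f},{a,b,c}} {{d},{a,d},{d,f}}
  W12: {{a,c},{a,e},{b,c},{c,f},{a,b,c},{a,c,e},{a,c,f}} {{a,d}} {{b,e}} {{d,f}} {{e,f}}
  W13: {{d},{a,d},{d,f}} {{b,c},{a,b,c}} {{b,e}}
  W23: {{b},{a,b},{b,c},{b,e},{b,f},{a,b,c}} {{a,d}} {{d,f}}
  W123: {{a,d}} {{b,c},{a,b,c}} {{b,e}} {{d,f}}
C dims 5,11,4; δ0: rk 4, SNF 1^4; δ1: rk 4, SNF 1^4
Ȟ^0: (5−4)−0=1 ⇒ Z
Ȟ^1: (11−4)−4=3 ⇒ Z^3
Ȟ^2: (4−0)−4=0 ⇒ 0


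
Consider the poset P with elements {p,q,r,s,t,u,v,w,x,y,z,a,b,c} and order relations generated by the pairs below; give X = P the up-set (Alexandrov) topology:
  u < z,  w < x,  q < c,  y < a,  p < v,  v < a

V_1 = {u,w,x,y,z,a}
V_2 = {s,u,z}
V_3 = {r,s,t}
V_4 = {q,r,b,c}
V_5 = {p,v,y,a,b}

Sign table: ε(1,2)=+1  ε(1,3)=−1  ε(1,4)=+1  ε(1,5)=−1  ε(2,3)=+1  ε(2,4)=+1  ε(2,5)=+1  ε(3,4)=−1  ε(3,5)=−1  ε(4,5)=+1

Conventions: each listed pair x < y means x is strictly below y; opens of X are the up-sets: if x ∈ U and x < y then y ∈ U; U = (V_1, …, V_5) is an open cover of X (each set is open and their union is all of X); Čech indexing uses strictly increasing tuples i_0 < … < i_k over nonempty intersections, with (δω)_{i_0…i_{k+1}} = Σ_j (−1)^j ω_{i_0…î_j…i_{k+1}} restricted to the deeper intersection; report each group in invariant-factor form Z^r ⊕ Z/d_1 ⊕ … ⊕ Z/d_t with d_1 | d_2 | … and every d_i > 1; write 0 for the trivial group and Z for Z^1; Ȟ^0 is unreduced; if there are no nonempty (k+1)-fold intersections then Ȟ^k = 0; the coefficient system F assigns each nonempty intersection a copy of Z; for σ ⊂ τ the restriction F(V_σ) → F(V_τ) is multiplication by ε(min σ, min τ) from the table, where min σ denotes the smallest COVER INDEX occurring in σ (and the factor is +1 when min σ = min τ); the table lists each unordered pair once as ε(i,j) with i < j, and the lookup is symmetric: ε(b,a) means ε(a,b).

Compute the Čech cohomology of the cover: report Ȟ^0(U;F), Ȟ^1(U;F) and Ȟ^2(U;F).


Ȟ^0 ≅ Z, Ȟ^1 ≅ Z, Ȟ^2 ≅ 0

cover nerve:
  V12={u,z} V15={y,a} V23={s} V34={r} V45={b}
C dims 5,5; δ0: rk 4, SNF 1^4
Ȟ^0: (5−4)−0=1 ⇒ Z
Ȟ^1: (5−0)−4=1 ⇒ Z
Ȟ^2: (0−0)−0=0 ⇒ 0


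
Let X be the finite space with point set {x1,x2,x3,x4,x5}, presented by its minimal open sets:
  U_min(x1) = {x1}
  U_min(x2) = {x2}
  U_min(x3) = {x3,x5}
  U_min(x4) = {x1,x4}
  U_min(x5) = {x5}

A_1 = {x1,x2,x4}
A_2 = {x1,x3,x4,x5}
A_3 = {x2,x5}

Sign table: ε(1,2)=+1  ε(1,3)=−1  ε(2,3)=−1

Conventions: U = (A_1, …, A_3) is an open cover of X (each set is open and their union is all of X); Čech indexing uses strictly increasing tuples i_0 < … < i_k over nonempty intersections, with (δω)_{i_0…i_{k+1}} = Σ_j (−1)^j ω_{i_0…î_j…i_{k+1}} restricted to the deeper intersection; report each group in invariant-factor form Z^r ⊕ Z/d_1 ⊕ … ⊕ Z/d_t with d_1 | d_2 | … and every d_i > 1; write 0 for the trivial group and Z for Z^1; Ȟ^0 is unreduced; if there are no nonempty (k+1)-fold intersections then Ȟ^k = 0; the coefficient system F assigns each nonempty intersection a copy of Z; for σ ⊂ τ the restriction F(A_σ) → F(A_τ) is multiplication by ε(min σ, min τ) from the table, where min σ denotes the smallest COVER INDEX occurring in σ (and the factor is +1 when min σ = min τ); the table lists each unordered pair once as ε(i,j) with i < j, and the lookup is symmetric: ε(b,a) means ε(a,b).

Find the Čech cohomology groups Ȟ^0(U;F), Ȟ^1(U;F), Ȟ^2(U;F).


Ȟ^0(U;F) ≅ Z; Ȟ^1(U;F) ≅ Z; Ȟ^2(U;F) ≅ 0

nonempty intersections:
  A12={x1,x4} A13={x2} A23={x5}
C dims 3,3; δ0: rk 2, SNF 1^2
Ȟ^0: (3−2)−0=1 ⇒ Z
Ȟ^1: (3−0)−2=1 ⇒ Z
Ȟ^2: (0−0)−0=0 ⇒ 0


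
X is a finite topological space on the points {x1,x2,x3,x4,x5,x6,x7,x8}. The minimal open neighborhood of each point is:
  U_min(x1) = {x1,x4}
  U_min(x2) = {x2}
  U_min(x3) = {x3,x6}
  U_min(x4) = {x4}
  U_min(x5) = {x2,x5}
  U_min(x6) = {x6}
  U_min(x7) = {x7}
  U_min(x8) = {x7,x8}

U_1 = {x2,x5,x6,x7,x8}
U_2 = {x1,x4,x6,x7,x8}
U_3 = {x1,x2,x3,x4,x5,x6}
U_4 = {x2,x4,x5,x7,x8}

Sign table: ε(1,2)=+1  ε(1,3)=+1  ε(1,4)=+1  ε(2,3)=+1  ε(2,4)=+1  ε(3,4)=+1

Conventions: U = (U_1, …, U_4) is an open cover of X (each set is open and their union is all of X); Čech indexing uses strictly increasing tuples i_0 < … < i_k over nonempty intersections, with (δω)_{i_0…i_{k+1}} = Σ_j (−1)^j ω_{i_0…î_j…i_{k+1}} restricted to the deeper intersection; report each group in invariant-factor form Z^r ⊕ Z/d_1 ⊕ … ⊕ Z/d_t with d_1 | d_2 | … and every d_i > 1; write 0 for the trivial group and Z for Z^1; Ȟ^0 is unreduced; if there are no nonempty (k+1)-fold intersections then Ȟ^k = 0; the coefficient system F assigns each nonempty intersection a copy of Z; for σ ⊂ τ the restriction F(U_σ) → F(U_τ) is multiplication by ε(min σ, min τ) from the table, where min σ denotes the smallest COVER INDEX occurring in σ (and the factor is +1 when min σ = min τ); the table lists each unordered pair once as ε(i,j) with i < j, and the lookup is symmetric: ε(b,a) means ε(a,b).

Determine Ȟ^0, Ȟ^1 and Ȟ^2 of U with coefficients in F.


Ȟ^0 ≅ Z, Ȟ^1 ≅ 0, Ȟ^2 ≅ Z

cover nerve:
  U12={x6,x7,x8} U13={x2,x5,x6} U14={x2,x5,x7,x8} U23={x1,x4,x6} U24={x4,x7,x8} U34={x2,x4,x5}
  U123={x6} U124={x7,x8} U134={x2,x5} U234={x4}
C dims 4,6,4; δ0: rk 3, SNF 1^3; δ1: rk 3, SNF 1^3
Ȟ^0: (4−3)−0=1 ⇒ Z
Ȟ^1: (6−3)−3=0 ⇒ 0
Ȟ^2: (4−0)−3=1 ⇒ Z


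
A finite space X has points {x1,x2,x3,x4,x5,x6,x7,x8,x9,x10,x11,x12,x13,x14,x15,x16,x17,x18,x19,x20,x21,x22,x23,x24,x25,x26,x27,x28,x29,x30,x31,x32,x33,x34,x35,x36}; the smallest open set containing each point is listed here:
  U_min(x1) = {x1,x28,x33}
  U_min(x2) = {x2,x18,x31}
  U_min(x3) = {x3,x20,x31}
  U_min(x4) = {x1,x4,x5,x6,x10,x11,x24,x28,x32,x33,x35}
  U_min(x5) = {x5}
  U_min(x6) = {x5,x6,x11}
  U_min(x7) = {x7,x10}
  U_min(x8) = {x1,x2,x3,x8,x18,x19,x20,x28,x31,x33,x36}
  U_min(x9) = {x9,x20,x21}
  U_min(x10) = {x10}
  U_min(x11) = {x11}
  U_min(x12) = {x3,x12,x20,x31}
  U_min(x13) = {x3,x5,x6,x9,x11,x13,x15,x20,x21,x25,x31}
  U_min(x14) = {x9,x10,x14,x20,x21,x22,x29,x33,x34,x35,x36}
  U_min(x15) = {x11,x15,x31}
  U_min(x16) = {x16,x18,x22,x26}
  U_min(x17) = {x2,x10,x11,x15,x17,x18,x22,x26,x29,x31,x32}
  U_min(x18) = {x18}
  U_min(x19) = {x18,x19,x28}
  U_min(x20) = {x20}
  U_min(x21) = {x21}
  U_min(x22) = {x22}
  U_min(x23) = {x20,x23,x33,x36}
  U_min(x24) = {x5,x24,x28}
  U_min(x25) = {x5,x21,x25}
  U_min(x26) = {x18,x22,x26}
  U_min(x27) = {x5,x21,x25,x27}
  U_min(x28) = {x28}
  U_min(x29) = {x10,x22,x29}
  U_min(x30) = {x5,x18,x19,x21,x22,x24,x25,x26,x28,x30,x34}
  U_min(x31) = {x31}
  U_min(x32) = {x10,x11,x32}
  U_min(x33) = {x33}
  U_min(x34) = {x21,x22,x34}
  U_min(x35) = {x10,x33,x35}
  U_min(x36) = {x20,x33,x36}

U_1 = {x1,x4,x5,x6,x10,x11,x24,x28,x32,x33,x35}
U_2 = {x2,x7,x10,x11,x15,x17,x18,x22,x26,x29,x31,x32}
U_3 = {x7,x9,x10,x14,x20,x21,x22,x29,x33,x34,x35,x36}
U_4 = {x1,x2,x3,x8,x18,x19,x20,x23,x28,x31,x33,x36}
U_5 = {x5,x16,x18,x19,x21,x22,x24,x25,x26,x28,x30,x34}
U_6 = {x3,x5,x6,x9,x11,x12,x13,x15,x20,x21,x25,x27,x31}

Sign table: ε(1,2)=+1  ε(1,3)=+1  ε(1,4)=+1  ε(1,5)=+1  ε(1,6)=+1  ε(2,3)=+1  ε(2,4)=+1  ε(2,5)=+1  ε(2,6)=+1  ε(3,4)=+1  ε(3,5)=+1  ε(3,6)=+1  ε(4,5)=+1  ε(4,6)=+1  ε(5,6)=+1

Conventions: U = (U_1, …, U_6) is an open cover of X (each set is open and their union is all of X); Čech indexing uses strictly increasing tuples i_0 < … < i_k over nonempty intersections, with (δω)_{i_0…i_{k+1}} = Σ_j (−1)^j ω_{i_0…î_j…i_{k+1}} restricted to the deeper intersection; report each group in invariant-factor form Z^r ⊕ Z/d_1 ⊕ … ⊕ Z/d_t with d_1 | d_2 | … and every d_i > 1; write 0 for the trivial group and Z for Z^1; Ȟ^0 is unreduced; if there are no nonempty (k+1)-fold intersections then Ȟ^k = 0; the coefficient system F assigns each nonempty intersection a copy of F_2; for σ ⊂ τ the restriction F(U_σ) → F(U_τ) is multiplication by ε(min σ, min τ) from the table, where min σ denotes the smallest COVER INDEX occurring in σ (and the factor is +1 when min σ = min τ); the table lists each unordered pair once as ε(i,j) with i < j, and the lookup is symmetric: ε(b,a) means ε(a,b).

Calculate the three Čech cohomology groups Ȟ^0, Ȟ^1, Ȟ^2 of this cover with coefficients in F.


Ȟ^0 = Z/2,  Ȟ^1 = Z/2,  Ȟ^2 = Z/2

nerve of the cover:
  U12={x10,x11,x32} U13={x10,x33,x35} U14={x1,x28,x33} U15={x5,x24,x28} U16={x5,x6,x11} U23={x7,x10,x22,x29} U24={x2,x18,x31} U25={x18,x22,x26} U26={x11,x15,x31} U34={x20,x33,x36} U35={x21,x22,x34} U36={x9,x20,x21} U45={x18,x19,x28} U46={x3,x20,x31} U56={x5,x21,x25}
  U123={x10} U126={x11} U134={x33} U145={x28} U156={x5} U235={x22} U245={x18} U246={x31} U346={x20} U356={x21}
C dims 6,15,10; δ0: rk_F2 5; δ1: rk_F2 9
Ȟ^0 = (6 − 5) − 0 = 1, so Ȟ^0 ≅ Z/2
Ȟ^1 = (15 − 9) − 5 = 1, so Ȟ^1 ≅ Z/2
Ȟ^2 = (10 − 0) − 9 = 1, so Ȟ^2 ≅ Z/2


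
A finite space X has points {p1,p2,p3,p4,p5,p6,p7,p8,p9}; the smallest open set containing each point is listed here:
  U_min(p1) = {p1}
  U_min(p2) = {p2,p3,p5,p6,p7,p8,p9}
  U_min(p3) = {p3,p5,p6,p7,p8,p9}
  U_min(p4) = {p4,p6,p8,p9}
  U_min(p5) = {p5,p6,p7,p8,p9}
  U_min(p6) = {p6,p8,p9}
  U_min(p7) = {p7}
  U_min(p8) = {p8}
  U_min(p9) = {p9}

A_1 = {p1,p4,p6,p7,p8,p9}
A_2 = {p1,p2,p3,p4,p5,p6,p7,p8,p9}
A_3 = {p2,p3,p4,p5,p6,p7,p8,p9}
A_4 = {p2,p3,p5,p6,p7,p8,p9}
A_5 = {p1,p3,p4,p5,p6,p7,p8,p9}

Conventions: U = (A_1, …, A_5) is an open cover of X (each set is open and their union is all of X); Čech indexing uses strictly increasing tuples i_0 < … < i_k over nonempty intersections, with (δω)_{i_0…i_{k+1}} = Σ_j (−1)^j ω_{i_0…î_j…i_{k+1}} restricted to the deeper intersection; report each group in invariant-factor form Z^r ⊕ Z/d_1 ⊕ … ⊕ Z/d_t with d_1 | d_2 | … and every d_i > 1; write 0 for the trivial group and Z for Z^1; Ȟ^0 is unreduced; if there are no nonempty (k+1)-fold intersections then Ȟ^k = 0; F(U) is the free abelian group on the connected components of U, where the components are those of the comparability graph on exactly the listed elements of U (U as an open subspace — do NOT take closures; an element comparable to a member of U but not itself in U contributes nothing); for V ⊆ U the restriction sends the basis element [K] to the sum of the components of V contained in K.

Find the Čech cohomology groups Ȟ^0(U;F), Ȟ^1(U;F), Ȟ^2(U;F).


Ȟ^0 ≅ Z^2,  Ȟ^1 ≅ 0,  Ȟ^2 ≅ 0

nerve of the cover:
  A12={p1,p4,p6,p7,p8,p9} A13={p4,p6,p7,p8,p9} A14={p6,p7,p8,p9} A15={p1,p4,p6,p7,p8,p9} A23={p2,p3,p4,p5,p6,p7,p8,p9} A24={p2,p3,p5,p6,p7,p8,p9} A25={p1,p3,p4,p5,p6,p7,p8,p9} A34={p2,p3,p5,p6,p7,p8,p9} A35={p3,p4,p5,p6,p7,p8,p9} A45={p3,p5,p6,p7,p8,p9}
  A123={p4,p6,p7,p8,p9} A124={p6,p7,p8,p9} A125={p1,p4,p6,p7,p8,p9} A134={p6,p7,p8,p9} A135={p4,p6,p7,p8,p9} A145={p6,p7,p8,p9} A234={p2,p3,p5,p6,p7,p8,p9} A235={p3,p4,p5,p6,p7,p8,p9} A245={p3,p5,p6,p7,p8,p9} A345={p3,p5,p6,p7,p8,p9}
  A1234={p6,p7,p8,p9} A1235={p4,p6,p7,p8,p9} A1245={p6,p7,p8,p9} A1345={p6,p7,p8,p9} A2345={p3,p5,p6,p7,p8,p9}
  A12345={p6,p7,p8,p9}
components per intersection:
  A1: {p1} {p4,p6,p8,p9} {p7}
  A2: {p1} {p2,p3,p4,p5,p6,p7,p8,p9}
  A3: {p2,p3,p4,p5,p6,p7,p8,p9}
  A4: {p2,p3,p5,p6,p7,p8,p9}
  A5: {p1} {p3,p4,p5,p6,p7,p8,p9}
  A12: {p1} {p4,p6,p8,p9} {p7}
  A13: {p4,p6,p8,p9} {p7}
  A14: {p6,p8,p9} {p7}
  A15: {p1} {p4,p6,p8,p9} {p7}
  A23: {p2,p3,p4,p5,p6,p7,p8,p9}
  A24: {p2,p3,p5,p6,p7,p8,p9}
  A25: {p1} {p3,p4,p5,p6,p7,p8,p9}
  A34: {p2,p3,p5,p6,p7,p8,p9}
  A35: {p3,p4,p5,p6,p7,p8,p9}
  A45: {p3,p5,p6,p7,p8,p9}
  A123: {p4,p6,p8,p9} {p7}
  A124: {p6,p8,p9} {p7}
  A125: {p1} {p4,p6,p8,p9} {p7}
  A134: {p6,p8,p9} {p7}
  A135: {p4,p6,p8,p9} {p7}
  A145: {p6,p8,p9} {p7}
  A234: {p2,p3,p5,p6,p7,p8,p9}
  A235: {p3,p4,p5,p6,p7,p8,p9}
  A245: {p3,p5,p6,p7,p8,p9}
  A345: {p3,p5,p6,p7,p8,p9}
  A1234: {p6,p8,p9} {p7}
  A1235: {p4,p6,p8,p9} {p7}
  A1245: {p6,p8,p9} {p7}
  A1345: {p6,p8,p9} {p7}
  A2345: {p3,p5,p6,p7,p8,p9}
  A12345: {p6,p8,p9} {p7}
C dims 9,17,17,9; δ0: rk 7, SNF 1^7; δ1: rk 10, SNF 1^10; δ2: rk 7, SNF 1^7
Ȟ^0 = (9 − 7) − 0 = 2, so Ȟ^0 ≅ Z^2
Ȟ^1 = (17 − 10) − 7 = 0, so Ȟ^1 ≅ 0
Ȟ^2 = (17 − 7) − 10 = 0, so Ȟ^2 ≅ 0


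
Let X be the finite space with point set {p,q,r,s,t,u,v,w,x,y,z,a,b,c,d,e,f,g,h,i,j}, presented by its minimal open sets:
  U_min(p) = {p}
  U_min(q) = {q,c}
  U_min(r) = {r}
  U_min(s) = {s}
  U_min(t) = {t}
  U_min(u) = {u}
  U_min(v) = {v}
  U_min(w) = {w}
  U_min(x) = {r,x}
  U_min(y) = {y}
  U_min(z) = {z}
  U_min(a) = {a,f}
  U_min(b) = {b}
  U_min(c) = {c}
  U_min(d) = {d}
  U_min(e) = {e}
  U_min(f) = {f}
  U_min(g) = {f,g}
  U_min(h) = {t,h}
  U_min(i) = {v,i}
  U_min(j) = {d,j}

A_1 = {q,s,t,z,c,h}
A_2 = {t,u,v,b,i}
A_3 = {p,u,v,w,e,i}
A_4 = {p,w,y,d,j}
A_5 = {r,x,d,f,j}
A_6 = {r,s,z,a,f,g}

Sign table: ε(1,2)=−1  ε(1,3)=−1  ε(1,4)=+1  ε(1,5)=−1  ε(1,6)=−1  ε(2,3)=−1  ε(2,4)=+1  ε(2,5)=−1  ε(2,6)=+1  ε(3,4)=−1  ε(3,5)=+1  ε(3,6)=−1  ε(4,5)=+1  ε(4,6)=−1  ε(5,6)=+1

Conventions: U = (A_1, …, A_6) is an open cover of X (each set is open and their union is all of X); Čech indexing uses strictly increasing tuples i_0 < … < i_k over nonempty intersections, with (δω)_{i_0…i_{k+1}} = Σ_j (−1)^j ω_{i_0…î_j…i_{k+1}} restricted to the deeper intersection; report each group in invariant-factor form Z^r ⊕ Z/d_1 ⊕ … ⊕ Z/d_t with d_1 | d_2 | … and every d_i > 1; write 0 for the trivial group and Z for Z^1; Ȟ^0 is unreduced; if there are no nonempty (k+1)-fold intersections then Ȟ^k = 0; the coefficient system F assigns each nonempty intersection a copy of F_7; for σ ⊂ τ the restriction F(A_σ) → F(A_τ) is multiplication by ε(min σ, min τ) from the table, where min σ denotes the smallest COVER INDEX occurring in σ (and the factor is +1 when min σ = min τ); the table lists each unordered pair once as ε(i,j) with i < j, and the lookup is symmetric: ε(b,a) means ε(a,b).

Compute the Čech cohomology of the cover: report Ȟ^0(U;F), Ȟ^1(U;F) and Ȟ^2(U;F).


nonempty intersections:
  A12={t} A16={s,z} A23={u,v,i} A34={p,w} A45={d,j} A56={r,f}
C dims 6,6; δ0: rk_F7 5
Ȟ^0: (6−5)−0=1 ⇒ Z/7
Ȟ^1: (6−0)−5=1 ⇒ Z/7
Ȟ^2: (0−0)−0=0 ⇒ 0

Ȟ^0 ≅ Z/7,  Ȟ^1 ≅ Z/7,  Ȟ^2 ≅ 0


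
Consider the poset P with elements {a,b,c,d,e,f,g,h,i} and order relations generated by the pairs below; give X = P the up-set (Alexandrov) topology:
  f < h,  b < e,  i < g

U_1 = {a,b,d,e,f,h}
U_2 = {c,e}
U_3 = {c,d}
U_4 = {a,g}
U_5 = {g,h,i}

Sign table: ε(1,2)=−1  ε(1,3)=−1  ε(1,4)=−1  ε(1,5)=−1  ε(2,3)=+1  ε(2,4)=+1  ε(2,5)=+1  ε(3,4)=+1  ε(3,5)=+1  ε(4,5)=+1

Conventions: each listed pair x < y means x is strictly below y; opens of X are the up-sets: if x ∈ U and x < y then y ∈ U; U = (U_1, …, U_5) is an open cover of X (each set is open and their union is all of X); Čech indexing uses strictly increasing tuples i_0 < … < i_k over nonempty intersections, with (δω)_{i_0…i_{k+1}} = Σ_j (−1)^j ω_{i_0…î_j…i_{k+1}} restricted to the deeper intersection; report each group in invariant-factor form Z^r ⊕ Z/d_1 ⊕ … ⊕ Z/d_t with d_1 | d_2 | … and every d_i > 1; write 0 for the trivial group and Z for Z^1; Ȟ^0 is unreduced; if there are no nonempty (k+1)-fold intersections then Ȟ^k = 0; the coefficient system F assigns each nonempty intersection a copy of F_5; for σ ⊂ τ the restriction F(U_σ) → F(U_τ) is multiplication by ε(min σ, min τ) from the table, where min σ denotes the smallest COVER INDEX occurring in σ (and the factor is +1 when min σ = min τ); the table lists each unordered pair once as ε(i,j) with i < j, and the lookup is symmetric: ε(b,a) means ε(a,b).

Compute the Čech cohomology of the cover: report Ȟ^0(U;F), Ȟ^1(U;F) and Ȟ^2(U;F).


Ȟ^0 = Z/5; Ȟ^1 = Z/5 ⊕ Z/5; Ȟ^2 = 0

nonempty overlaps:
  U12={e} U13={d} U14={a} U15={h} U23={c} U45={g}
C dims 5,6; δ0: rk_F5 4
degree 0: 5−4−0 = 1 → Ȟ^0 ≅ Z/5
degree 1: 6−0−4 = 2 → Ȟ^1 ≅ Z/5 ⊕ Z/5
degree 2: 0−0−0 = 0 → Ȟ^2 ≅ 0


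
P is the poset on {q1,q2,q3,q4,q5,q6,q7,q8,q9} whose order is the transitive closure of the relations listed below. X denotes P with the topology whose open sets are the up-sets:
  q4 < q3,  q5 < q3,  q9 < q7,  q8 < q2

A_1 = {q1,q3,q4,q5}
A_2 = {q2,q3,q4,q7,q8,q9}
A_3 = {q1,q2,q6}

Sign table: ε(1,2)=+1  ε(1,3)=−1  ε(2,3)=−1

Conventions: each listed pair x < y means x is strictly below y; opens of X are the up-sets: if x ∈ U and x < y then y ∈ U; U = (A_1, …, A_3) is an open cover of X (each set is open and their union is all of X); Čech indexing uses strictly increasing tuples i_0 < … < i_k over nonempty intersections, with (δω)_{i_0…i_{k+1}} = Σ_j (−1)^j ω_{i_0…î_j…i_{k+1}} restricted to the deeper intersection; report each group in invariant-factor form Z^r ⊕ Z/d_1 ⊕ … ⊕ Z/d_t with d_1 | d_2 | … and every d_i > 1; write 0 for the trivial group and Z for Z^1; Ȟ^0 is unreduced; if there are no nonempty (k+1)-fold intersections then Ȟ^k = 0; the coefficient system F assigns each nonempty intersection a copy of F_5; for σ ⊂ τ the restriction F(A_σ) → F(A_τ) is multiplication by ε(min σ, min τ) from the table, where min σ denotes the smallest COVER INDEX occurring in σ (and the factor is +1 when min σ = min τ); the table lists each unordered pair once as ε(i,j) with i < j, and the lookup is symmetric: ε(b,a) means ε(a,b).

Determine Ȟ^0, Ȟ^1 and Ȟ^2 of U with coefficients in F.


Ȟ^0 = Z/5, Ȟ^1 = Z/5, Ȟ^2 = 0

nonempty intersections:
  A12={q3,q4} A13={q1} A23={q2}
C dims 3,3; δ0: rk_F5 2
Ȟ^0: (3−2)−0=1 ⇒ Z/5
Ȟ^1: (3−0)−2=1 ⇒ Z/5
Ȟ^2: (0−0)−0=0 ⇒ 0


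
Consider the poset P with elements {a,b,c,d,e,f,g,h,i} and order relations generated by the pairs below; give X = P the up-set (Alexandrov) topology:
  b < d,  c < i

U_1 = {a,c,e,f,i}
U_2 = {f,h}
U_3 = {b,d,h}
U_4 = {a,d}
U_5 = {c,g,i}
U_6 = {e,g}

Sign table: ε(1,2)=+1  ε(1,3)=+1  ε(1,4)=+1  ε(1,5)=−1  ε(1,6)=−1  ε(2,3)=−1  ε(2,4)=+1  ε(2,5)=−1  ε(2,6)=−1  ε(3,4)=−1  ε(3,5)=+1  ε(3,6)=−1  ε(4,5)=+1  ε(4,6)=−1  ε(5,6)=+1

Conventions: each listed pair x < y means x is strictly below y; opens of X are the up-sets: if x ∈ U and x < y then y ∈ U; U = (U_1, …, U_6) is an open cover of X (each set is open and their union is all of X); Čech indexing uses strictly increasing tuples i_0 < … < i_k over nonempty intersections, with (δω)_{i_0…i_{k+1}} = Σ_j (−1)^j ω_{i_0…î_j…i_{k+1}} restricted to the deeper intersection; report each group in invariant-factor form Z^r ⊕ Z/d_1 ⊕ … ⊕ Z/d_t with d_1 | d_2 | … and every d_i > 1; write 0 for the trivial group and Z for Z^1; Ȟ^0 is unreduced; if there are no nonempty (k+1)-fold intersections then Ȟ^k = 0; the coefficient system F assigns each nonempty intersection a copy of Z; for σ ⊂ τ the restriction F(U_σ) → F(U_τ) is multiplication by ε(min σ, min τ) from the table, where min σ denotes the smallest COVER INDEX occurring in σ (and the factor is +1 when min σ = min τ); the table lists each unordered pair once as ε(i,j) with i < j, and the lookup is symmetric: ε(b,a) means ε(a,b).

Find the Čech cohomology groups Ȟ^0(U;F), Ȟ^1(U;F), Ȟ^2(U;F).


nonempty intersections:
  U12={f} U14={a} U15={c,i} U16={e} U23={h} U34={d} U56={g}
C dims 6,7; δ0: rk 5, SNF 1^5
Ȟ^0: (6−5)−0=1 ⇒ Z
Ȟ^1: (7−0)−5=2 ⇒ Z^2
Ȟ^2: (0−0)−0=0 ⇒ 0

Ȟ^0 = Z; Ȟ^1 = Z^2; Ȟ^2 = 0
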